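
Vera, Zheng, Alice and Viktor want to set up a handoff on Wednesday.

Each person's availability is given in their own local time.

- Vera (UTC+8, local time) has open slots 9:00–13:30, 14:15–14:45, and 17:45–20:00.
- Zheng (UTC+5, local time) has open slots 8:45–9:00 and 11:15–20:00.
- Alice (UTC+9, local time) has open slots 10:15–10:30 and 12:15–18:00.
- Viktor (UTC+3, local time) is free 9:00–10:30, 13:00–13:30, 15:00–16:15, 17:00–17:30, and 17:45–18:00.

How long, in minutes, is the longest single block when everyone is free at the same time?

Vera → UTC: 01:00–05:30, 06:15–06:45, 09:45–12:00.
Zheng → UTC: 03:45–04:00, 06:15–15:00.
Alice → UTC: 01:15–01:30, 03:15–09:00.
Viktor → UTC: 06:00–07:30, 10:00–10:30, 12:00–13:15, 14:00–14:30, 14:45–15:00.
Vera ∩ Zheng: 03:45–04:00, 06:15–06:45, 09:45–12:00.
Vera ∩ Zheng ∩ Alice: 03:45–04:00, 06:15–06:45.
Vera ∩ Zheng ∩ Alice ∩ Viktor: 06:15–06:45.
Single common window of 30 minutes.

30 minutes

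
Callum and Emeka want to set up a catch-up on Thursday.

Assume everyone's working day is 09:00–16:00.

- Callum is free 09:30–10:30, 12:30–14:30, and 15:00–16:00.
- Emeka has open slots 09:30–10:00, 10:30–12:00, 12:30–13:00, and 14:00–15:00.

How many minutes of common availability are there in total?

Callum ∩ Emeka: 09:30–10:00, 12:30–13:00, 14:00–14:30.
Total common minutes: 30 + 30 + 30 = 90.

90 minutes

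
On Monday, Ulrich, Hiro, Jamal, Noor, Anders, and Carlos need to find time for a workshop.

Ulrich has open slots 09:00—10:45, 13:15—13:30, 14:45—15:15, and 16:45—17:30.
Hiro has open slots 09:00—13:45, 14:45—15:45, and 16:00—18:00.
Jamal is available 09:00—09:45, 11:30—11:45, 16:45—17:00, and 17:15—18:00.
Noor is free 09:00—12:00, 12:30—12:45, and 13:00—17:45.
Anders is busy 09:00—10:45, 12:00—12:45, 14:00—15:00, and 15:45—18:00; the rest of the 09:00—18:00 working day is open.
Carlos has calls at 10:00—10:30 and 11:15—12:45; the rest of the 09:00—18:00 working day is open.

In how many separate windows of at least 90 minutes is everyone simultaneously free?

0

Anders free within 09:00–18:00: 10:45–12:00, 12:45–14:00, 15:00–15:45.
Carlos free within 09:00–18:00: 09:00–10:00, 10:30–11:15, 12:45–18:00.
Ulrich ∩ Hiro: 09:00–10:45, 13:15–13:30, 14:45–15:15, 16:45–17:30.
Ulrich ∩ Hiro ∩ Jamal: 09:00–09:45, 16:45–17:00, 17:15–17:30.
Ulrich ∩ Hiro ∩ Jamal ∩ Noor: 09:00–09:45, 16:45–17:00, 17:15–17:30.
Ulrich ∩ Hiro ∩ Jamal ∩ Noor ∩ Anders: (none).
Ulrich ∩ Hiro ∩ Jamal ∩ Noor ∩ Anders ∩ Carlos: (none).
Windows ≥ 90 min: (none).
That's 0 windows.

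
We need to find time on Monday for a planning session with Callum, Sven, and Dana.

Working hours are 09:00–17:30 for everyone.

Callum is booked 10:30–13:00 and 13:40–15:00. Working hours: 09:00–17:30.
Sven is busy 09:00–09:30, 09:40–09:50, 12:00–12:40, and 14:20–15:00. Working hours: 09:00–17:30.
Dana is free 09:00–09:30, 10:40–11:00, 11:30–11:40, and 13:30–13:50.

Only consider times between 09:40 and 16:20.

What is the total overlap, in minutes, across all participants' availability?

Callum free within 09:00–17:30: 09:00–10:30, 13:00–13:40, 15:00–17:30.
Sven free within 09:00–17:30: 09:30–09:40, 09:50–12:00, 12:40–14:20, 15:00–17:30.
Callum ∩ Sven: 09:30–09:40, 09:50–10:30, 13:00–13:40, 15:00–17:30.
Callum ∩ Sven ∩ Dana: 13:30–13:40.
Restricted to 09:40–16:20: 13:30–13:40.
Total common minutes: 10.

10 minutes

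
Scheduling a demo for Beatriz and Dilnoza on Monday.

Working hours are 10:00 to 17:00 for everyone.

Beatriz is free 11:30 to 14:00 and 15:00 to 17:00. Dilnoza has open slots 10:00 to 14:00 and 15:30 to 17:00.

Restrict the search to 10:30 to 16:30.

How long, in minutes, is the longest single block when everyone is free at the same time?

150 minutes

Beatriz ∩ Dilnoza: 11:30–14:00, 15:30–17:00.
Restricted to 10:30–16:30: 11:30–14:00, 15:30–16:30.
Common window lengths: 150, 60 min; longest is 150.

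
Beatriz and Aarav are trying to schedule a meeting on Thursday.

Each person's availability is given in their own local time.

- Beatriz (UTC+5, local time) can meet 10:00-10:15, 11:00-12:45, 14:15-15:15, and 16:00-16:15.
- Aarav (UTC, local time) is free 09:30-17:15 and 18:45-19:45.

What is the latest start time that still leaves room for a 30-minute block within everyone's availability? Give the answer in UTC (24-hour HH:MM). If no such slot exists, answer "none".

Beatriz → UTC: 05:00–05:15, 06:00–07:45, 09:15–10:15, 11:00–11:15.
Aarav → UTC: 09:30–17:15, 18:45–19:45.
Beatriz ∩ Aarav: 09:30–10:15, 11:00–11:15.
Windows ≥ 30 min: 09:30–10:15.
Latest start in the last window 09:30–10:15 is 10:15 − 30 min = 09:45.

09:45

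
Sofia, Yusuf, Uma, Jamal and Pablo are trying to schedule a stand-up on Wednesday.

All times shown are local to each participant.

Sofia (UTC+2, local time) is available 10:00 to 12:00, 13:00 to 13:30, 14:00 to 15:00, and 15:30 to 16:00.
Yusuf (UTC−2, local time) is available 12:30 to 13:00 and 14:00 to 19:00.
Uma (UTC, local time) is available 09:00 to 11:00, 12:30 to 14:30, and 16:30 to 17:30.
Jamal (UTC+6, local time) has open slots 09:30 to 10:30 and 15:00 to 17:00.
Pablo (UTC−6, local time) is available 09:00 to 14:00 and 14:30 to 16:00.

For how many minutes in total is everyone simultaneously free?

0 minutes

Sofia → UTC: 08:00–10:00, 11:00–11:30, 12:00–13:00, 13:30–14:00.
Yusuf → UTC: 14:30–15:00, 16:00–21:00.
Uma → UTC: 09:00–11:00, 12:30–14:30, 16:30–17:30.
Jamal → UTC: 03:30–04:30, 09:00–11:00.
Pablo → UTC: 15:00–20:00, 20:30–22:00.
Sofia ∩ Yusuf: (none).
Sofia ∩ Yusuf ∩ Uma: (none).
Sofia ∩ Yusuf ∩ Uma ∩ Jamal: (none).
Sofia ∩ Yusuf ∩ Uma ∩ Jamal ∩ Pablo: (none).
Total common minutes: 0.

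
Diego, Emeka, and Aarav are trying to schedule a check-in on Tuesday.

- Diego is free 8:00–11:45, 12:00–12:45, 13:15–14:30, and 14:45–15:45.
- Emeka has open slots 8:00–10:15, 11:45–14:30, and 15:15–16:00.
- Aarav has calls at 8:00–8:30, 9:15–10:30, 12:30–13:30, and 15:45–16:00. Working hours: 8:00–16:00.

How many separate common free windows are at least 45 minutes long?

Aarav free within 08:00–16:00: 08:30–09:15, 10:30–12:30, 13:30–15:45.
Diego ∩ Emeka: 08:00–10:15, 12:00–12:45, 13:15–14:30, 15:15–15:45.
Diego ∩ Emeka ∩ Aarav: 08:30–09:15, 12:00–12:30, 13:30–14:30, 15:15–15:45.
Windows ≥ 45 min: 08:30–09:15, 13:30–14:30.
That's 2 windows.

2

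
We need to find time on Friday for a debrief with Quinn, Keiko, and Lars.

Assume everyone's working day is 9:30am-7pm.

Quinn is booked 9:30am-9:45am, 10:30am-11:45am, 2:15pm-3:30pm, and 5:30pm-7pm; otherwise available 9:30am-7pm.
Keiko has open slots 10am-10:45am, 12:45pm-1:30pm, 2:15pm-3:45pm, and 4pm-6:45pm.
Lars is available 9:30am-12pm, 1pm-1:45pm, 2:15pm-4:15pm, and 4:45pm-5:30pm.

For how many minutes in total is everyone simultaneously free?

Quinn free within 09:30–19:00: 09:45–10:30, 11:45–14:15, 15:30–17:30.
Quinn ∩ Keiko: 10:00–10:30, 12:45–13:30, 15:30–15:45, 16:00–17:30.
Quinn ∩ Keiko ∩ Lars: 10:00–10:30, 13:00–13:30, 15:30–15:45, 16:00–16:15, 16:45–17:30.
Total common minutes: 30 + 30 + 15 + 15 + 45 = 135.

135 minutes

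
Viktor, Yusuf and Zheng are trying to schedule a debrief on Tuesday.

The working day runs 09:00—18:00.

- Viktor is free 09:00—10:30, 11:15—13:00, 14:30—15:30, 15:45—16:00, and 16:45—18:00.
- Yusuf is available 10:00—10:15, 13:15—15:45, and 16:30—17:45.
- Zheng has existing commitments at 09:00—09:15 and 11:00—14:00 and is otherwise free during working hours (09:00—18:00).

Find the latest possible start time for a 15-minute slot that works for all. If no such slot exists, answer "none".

17:30

Zheng free within 09:00–18:00: 09:15–11:00, 14:00–18:00.
Viktor ∩ Yusuf: 10:00–10:15, 14:30–15:30, 16:45–17:45.
Viktor ∩ Yusuf ∩ Zheng: 10:00–10:15, 14:30–15:30, 16:45–17:45.
Windows ≥ 15 min: 10:00–10:15, 14:30–15:30, 16:45–17:45.
Latest start in the last window 16:45–17:45 is 17:45 − 15 min = 17:30.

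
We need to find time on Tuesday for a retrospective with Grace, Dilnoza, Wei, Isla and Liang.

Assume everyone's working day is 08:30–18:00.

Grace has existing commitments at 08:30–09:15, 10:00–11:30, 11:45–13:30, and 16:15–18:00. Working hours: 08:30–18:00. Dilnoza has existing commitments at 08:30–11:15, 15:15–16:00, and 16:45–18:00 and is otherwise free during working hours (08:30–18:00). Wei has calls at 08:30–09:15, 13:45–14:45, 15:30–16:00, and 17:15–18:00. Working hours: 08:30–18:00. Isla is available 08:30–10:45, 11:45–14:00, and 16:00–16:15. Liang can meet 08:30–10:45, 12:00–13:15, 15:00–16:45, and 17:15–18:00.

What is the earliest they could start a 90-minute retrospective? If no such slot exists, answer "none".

Grace free within 08:30–18:00: 09:15–10:00, 11:30–11:45, 13:30–16:15.
Dilnoza free within 08:30–18:00: 11:15–15:15, 16:00–16:45.
Wei free within 08:30–18:00: 09:15–13:45, 14:45–15:30, 16:00–17:15.
Grace ∩ Dilnoza: 11:30–11:45, 13:30–15:15, 16:00–16:15.
Grace ∩ Dilnoza ∩ Wei: 11:30–11:45, 13:30–13:45, 14:45–15:15, 16:00–16:15.
Grace ∩ Dilnoza ∩ Wei ∩ Isla: 13:30–13:45, 16:00–16:15.
Grace ∩ Dilnoza ∩ Wei ∩ Isla ∩ Liang: 16:00–16:15.
Windows ≥ 90 min: (none).

none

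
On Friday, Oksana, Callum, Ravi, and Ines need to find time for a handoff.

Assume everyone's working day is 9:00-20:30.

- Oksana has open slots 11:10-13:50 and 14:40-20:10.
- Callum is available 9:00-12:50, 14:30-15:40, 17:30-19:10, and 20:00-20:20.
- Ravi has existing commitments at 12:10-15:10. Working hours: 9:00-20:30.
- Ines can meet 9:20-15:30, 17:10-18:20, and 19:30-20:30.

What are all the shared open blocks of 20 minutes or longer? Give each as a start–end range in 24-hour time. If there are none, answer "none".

Ravi free within 09:00–20:30: 09:00–12:10, 15:10–20:30.
Oksana ∩ Callum: 11:10–12:50, 14:40–15:40, 17:30–19:10, 20:00–20:10.
Oksana ∩ Callum ∩ Ravi: 11:10–12:10, 15:10–15:40, 17:30–19:10, 20:00–20:10.
Oksana ∩ Callum ∩ Ravi ∩ Ines: 11:10–12:10, 15:10–15:30, 17:30–18:20, 20:00–20:10.
Windows ≥ 20 min: 11:10–12:10, 15:10–15:30, 17:30–18:20.

11:10–12:10, 15:10–15:30, 17:30–18:20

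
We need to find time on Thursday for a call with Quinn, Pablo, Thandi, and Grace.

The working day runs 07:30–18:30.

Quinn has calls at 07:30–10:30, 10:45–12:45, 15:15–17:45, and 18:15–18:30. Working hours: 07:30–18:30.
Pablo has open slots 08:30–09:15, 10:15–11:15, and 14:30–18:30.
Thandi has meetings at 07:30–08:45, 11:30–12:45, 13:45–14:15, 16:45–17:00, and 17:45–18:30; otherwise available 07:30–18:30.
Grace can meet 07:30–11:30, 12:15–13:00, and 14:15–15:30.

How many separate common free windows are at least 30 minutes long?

Quinn free within 07:30–18:30: 10:30–10:45, 12:45–15:15, 17:45–18:15.
Thandi free within 07:30–18:30: 08:45–11:30, 12:45–13:45, 14:15–16:45, 17:00–17:45.
Quinn ∩ Pablo: 10:30–10:45, 14:30–15:15, 17:45–18:15.
Quinn ∩ Pablo ∩ Thandi: 10:30–10:45, 14:30–15:15.
Quinn ∩ Pablo ∩ Thandi ∩ Grace: 10:30–10:45, 14:30–15:15.
Windows ≥ 30 min: 14:30–15:15.
That's 1 window.

1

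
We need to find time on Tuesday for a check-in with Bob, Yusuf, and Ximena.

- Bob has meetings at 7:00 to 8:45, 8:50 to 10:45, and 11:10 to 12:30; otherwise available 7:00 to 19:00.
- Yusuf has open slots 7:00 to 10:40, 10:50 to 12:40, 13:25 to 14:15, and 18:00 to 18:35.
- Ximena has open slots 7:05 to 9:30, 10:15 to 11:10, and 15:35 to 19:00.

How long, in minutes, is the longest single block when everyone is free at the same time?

Bob free within 07:00–19:00: 08:45–08:50, 10:45–11:10, 12:30–19:00.
Bob ∩ Yusuf: 08:45–08:50, 10:50–11:10, 12:30–12:40, 13:25–14:15, 18:00–18:35.
Bob ∩ Yusuf ∩ Ximena: 08:45–08:50, 10:50–11:10, 18:00–18:35.
Common window lengths: 5, 20, 35 min; longest is 35.

35 minutes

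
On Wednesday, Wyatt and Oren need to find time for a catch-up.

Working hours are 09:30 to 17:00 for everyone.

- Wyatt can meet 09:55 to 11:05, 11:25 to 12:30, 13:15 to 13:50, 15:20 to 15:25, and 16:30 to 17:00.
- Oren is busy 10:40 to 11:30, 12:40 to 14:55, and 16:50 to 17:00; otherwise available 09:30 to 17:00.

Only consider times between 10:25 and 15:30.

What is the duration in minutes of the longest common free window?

60 minutes

Oren free within 09:30–17:00: 09:30–10:40, 11:30–12:40, 14:55–16:50.
Wyatt ∩ Oren: 09:55–10:40, 11:30–12:30, 15:20–15:25, 16:30–16:50.
Restricted to 10:25–15:30: 10:25–10:40, 11:30–12:30, 15:20–15:25.
Common window lengths: 15, 60, 5 min; longest is 60.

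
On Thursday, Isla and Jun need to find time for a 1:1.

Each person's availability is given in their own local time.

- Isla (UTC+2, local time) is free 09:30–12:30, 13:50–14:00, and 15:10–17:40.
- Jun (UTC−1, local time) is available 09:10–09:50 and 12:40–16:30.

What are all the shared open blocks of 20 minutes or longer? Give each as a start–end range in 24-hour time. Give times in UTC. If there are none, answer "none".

Isla → UTC: 07:30–10:30, 11:50–12:00, 13:10–15:40.
Jun → UTC: 10:10–10:50, 13:40–17:30.
Isla ∩ Jun: 10:10–10:30, 13:40–15:40.
Windows ≥ 20 min: 10:10–10:30, 13:40–15:40.

10:10–10:30, 13:40–15:40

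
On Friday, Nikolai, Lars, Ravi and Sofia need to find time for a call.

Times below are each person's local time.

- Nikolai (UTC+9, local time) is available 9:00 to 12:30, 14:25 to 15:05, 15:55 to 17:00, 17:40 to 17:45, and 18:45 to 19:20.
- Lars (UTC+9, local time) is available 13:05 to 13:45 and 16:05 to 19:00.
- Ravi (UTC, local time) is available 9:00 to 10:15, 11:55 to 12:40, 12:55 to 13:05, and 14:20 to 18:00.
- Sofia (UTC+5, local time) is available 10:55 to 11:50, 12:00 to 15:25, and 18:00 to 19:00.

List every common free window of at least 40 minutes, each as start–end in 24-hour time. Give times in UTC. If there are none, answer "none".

Nikolai → UTC: 00:00–03:30, 05:25–06:05, 06:55–08:00, 08:40–08:45, 09:45–10:20.
Lars → UTC: 04:05–04:45, 07:05–10:00.
Ravi → UTC: 09:00–10:15, 11:55–12:40, 12:55–13:05, 14:20–18:00.
Sofia → UTC: 05:55–06:50, 07:00–10:25, 13:00–14:00.
Nikolai ∩ Lars: 07:05–08:00, 08:40–08:45, 09:45–10:00.
Nikolai ∩ Lars ∩ Ravi: 09:45–10:00.
Nikolai ∩ Lars ∩ Ravi ∩ Sofia: 09:45–10:00.
Windows ≥ 40 min: (none).

none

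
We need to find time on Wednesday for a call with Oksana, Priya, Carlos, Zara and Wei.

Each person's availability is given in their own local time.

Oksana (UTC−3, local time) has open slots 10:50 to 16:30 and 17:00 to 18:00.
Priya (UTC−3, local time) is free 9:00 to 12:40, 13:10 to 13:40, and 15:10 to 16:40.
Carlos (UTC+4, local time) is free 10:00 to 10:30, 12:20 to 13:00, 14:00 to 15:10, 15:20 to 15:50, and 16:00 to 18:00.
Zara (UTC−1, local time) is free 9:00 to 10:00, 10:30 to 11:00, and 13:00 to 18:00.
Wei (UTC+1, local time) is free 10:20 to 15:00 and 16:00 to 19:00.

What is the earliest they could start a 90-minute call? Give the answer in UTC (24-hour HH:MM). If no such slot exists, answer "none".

Oksana → UTC: 13:50–19:30, 20:00–21:00.
Priya → UTC: 12:00–15:40, 16:10–16:40, 18:10–19:40.
Carlos → UTC: 06:00–06:30, 08:20–09:00, 10:00–11:10, 11:20–11:50, 12:00–14:00.
Zara → UTC: 10:00–11:00, 11:30–12:00, 14:00–19:00.
Wei → UTC: 09:20–14:00, 15:00–18:00.
Oksana ∩ Priya: 13:50–15:40, 16:10–16:40, 18:10–19:30.
Oksana ∩ Priya ∩ Carlos: 13:50–14:00.
Oksana ∩ Priya ∩ Carlos ∩ Zara: (none).
Oksana ∩ Priya ∩ Carlos ∩ Zara ∩ Wei: (none).
Windows ≥ 90 min: (none).

none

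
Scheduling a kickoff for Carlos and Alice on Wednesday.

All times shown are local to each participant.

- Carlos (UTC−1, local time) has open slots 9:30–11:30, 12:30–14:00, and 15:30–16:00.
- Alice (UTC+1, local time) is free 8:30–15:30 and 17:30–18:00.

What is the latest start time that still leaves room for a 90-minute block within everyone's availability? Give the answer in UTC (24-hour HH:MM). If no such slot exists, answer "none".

11:00

Carlos → UTC: 10:30–12:30, 13:30–15:00, 16:30–17:00.
Alice → UTC: 07:30–14:30, 16:30–17:00.
Carlos ∩ Alice: 10:30–12:30, 13:30–14:30, 16:30–17:00.
Windows ≥ 90 min: 10:30–12:30.
Latest start in the last window 10:30–12:30 is 12:30 − 90 min = 11:00.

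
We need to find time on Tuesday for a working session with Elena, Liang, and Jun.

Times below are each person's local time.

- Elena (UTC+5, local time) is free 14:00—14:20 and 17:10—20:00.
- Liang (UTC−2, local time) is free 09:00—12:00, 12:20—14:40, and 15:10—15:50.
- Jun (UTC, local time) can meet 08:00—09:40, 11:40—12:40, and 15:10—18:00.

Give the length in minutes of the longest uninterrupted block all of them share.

Elena → UTC: 09:00–09:20, 12:10–15:00.
Liang → UTC: 11:00–14:00, 14:20–16:40, 17:10–17:50.
Jun → UTC: 08:00–09:40, 11:40–12:40, 15:10–18:00.
Elena ∩ Liang: 12:10–14:00, 14:20–15:00.
Elena ∩ Liang ∩ Jun: 12:10–12:40.
Single common window of 30 minutes.

30 minutes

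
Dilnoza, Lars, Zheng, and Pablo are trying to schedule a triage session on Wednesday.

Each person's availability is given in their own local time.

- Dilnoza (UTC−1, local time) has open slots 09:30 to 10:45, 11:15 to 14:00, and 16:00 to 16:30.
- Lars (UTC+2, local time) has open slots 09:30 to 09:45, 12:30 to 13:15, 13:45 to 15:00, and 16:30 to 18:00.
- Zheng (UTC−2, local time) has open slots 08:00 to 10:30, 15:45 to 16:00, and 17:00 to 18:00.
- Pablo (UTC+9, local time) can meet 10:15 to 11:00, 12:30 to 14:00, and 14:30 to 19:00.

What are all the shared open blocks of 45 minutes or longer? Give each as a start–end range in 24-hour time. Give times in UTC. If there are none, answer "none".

Dilnoza → UTC: 10:30–11:45, 12:15–15:00, 17:00–17:30.
Lars → UTC: 07:30–07:45, 10:30–11:15, 11:45–13:00, 14:30–16:00.
Zheng → UTC: 10:00–12:30, 17:45–18:00, 19:00–20:00.
Pablo → UTC: 01:15–02:00, 03:30–05:00, 05:30–10:00.
Dilnoza ∩ Lars: 10:30–11:15, 12:15–13:00, 14:30–15:00.
Dilnoza ∩ Lars ∩ Zheng: 10:30–11:15, 12:15–12:30.
Dilnoza ∩ Lars ∩ Zheng ∩ Pablo: (none).
Windows ≥ 45 min: (none).

none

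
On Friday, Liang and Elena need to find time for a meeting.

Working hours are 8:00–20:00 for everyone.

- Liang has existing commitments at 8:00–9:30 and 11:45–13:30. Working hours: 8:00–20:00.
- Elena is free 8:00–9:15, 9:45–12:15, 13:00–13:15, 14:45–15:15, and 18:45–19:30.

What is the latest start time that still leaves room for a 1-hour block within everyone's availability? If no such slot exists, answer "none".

10:45

Liang free within 08:00–20:00: 09:30–11:45, 13:30–20:00.
Liang ∩ Elena: 09:45–11:45, 14:45–15:15, 18:45–19:30.
Windows ≥ 60 min: 09:45–11:45.
Latest start in the last window 09:45–11:45 is 11:45 − 60 min = 10:45.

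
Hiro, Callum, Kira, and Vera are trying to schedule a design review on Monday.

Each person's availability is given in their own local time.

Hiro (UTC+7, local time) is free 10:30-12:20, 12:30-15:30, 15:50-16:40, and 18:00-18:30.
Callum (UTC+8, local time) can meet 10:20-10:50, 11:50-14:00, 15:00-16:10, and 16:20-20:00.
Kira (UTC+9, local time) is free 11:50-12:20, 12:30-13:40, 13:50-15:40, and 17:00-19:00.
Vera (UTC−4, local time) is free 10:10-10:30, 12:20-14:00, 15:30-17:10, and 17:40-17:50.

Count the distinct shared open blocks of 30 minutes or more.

Hiro → UTC: 03:30–05:20, 05:30–08:30, 08:50–09:40, 11:00–11:30.
Callum → UTC: 02:20–02:50, 03:50–06:00, 07:00–08:10, 08:20–12:00.
Kira → UTC: 02:50–03:20, 03:30–04:40, 04:50–06:40, 08:00–10:00.
Vera → UTC: 14:10–14:30, 16:20–18:00, 19:30–21:10, 21:40–21:50.
Hiro ∩ Callum: 03:50–05:20, 05:30–06:00, 07:00–08:10, 08:20–08:30, 08:50–09:40, 11:00–11:30.
Hiro ∩ Callum ∩ Kira: 03:50–04:40, 04:50–05:20, 05:30–06:00, 08:00–08:10, 08:20–08:30, 08:50–09:40.
Hiro ∩ Callum ∩ Kira ∩ Vera: (none).
Windows ≥ 30 min: (none).
That's 0 windows.

0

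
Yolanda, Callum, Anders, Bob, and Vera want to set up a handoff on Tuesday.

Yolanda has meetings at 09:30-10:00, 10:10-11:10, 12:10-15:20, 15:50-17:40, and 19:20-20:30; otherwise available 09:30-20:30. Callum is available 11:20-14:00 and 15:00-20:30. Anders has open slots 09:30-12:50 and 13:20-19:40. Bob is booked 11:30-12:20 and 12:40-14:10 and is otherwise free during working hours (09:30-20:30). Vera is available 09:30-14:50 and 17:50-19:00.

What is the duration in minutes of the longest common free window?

70 minutes

Yolanda free within 09:30–20:30: 10:00–10:10, 11:10–12:10, 15:20–15:50, 17:40–19:20.
Bob free within 09:30–20:30: 09:30–11:30, 12:20–12:40, 14:10–20:30.
Yolanda ∩ Callum: 11:20–12:10, 15:20–15:50, 17:40–19:20.
Yolanda ∩ Callum ∩ Anders: 11:20–12:10, 15:20–15:50, 17:40–19:20.
Yolanda ∩ Callum ∩ Anders ∩ Bob: 11:20–11:30, 15:20–15:50, 17:40–19:20.
Yolanda ∩ Callum ∩ Anders ∩ Bob ∩ Vera: 11:20–11:30, 17:50–19:00.
Common window lengths: 10, 70 min; longest is 70.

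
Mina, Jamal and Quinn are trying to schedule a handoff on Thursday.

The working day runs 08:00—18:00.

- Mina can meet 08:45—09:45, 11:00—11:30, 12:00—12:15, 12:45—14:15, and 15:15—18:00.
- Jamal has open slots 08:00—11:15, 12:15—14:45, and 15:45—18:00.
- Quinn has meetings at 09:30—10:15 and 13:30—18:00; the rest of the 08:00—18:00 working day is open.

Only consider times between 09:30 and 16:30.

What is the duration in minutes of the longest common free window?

45 minutes

Quinn free within 08:00–18:00: 08:00–09:30, 10:15–13:30.
Mina ∩ Jamal: 08:45–09:45, 11:00–11:15, 12:45–14:15, 15:45–18:00.
Mina ∩ Jamal ∩ Quinn: 08:45–09:30, 11:00–11:15, 12:45–13:30.
Restricted to 09:30–16:30: 11:00–11:15, 12:45–13:30.
Common window lengths: 15, 45 min; longest is 45.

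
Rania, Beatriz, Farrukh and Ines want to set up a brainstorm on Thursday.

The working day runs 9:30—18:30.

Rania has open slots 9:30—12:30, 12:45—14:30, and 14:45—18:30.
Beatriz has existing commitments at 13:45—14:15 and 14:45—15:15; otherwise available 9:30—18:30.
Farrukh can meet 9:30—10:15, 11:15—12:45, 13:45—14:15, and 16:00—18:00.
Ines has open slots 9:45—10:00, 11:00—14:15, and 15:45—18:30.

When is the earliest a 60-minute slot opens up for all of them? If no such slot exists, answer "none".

11:15

Beatriz free within 09:30–18:30: 09:30–13:45, 14:15–14:45, 15:15–18:30.
Rania ∩ Beatriz: 09:30–12:30, 12:45–13:45, 14:15–14:30, 15:15–18:30.
Rania ∩ Beatriz ∩ Farrukh: 09:30–10:15, 11:15–12:30, 16:00–18:00.
Rania ∩ Beatriz ∩ Farrukh ∩ Ines: 09:45–10:00, 11:15–12:30, 16:00–18:00.
Windows ≥ 60 min: 11:15–12:30, 16:00–18:00.
Earliest such window starts at 11:15.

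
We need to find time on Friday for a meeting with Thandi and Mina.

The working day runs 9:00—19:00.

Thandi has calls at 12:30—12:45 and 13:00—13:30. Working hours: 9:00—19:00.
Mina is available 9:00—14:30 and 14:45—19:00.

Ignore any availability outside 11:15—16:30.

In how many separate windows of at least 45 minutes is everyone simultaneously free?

3

Thandi free within 09:00–19:00: 09:00–12:30, 12:45–13:00, 13:30–19:00.
Thandi ∩ Mina: 09:00–12:30, 12:45–13:00, 13:30–14:30, 14:45–19:00.
Restricted to 11:15–16:30: 11:15–12:30, 12:45–13:00, 13:30–14:30, 14:45–16:30.
Windows ≥ 45 min: 11:15–12:30, 13:30–14:30, 14:45–16:30.
That's 3 windows.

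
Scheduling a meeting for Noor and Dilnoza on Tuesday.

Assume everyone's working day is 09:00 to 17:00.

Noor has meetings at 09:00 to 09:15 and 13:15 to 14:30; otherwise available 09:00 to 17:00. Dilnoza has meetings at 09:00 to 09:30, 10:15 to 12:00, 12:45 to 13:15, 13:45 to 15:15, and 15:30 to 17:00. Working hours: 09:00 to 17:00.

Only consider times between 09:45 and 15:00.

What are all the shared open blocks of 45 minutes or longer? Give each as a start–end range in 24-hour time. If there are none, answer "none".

Noor free within 09:00–17:00: 09:15–13:15, 14:30–17:00.
Dilnoza free within 09:00–17:00: 09:30–10:15, 12:00–12:45, 13:15–13:45, 15:15–15:30.
Noor ∩ Dilnoza: 09:30–10:15, 12:00–12:45, 15:15–15:30.
Restricted to 09:45–15:00: 09:45–10:15, 12:00–12:45.
Windows ≥ 45 min: 12:00–12:45.

12:00–12:45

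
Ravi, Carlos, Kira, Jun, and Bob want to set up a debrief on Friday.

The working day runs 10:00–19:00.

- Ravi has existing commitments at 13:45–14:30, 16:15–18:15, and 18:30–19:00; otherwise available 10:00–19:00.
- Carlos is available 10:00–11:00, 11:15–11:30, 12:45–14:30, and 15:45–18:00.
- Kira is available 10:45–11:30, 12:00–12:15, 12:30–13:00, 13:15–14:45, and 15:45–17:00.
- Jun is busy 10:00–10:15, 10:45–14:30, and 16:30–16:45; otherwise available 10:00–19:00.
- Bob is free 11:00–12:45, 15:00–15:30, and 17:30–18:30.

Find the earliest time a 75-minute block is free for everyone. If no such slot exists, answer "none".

none

Ravi free within 10:00–19:00: 10:00–13:45, 14:30–16:15, 18:15–18:30.
Jun free within 10:00–19:00: 10:15–10:45, 14:30–16:30, 16:45–19:00.
Ravi ∩ Carlos: 10:00–11:00, 11:15–11:30, 12:45–13:45, 15:45–16:15.
Ravi ∩ Carlos ∩ Kira: 10:45–11:00, 11:15–11:30, 12:45–13:00, 13:15–13:45, 15:45–16:15.
Ravi ∩ Carlos ∩ Kira ∩ Jun: 15:45–16:15.
Ravi ∩ Carlos ∩ Kira ∩ Jun ∩ Bob: (none).
Windows ≥ 75 min: (none).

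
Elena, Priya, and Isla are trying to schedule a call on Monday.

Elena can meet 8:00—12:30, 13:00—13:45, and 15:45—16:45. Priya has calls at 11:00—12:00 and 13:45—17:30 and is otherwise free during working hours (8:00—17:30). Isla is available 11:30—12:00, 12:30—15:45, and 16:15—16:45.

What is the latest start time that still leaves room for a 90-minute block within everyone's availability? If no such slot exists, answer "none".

none

Priya free within 08:00–17:30: 08:00–11:00, 12:00–13:45.
Elena ∩ Priya: 08:00–11:00, 12:00–12:30, 13:00–13:45.
Elena ∩ Priya ∩ Isla: 13:00–13:45.
Windows ≥ 90 min: (none).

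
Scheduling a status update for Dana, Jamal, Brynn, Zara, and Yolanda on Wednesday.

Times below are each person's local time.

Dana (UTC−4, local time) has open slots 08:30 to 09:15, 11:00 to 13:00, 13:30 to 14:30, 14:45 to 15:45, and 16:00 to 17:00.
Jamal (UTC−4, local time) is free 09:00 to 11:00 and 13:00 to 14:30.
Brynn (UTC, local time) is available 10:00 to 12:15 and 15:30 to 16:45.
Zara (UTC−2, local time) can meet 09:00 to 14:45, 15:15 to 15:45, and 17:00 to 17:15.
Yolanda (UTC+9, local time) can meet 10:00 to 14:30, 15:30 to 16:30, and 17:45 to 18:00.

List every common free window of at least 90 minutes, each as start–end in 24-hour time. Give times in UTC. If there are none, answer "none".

none

Dana → UTC: 12:30–13:15, 15:00–17:00, 17:30–18:30, 18:45–19:45, 20:00–21:00.
Jamal → UTC: 13:00–15:00, 17:00–18:30.
Brynn → UTC: 10:00–12:15, 15:30–16:45.
Zara → UTC: 11:00–16:45, 17:15–17:45, 19:00–19:15.
Yolanda → UTC: 01:00–05:30, 06:30–07:30, 08:45–09:00.
Dana ∩ Jamal: 13:00–13:15, 17:30–18:30.
Dana ∩ Jamal ∩ Brynn: (none).
Dana ∩ Jamal ∩ Brynn ∩ Zara: (none).
Dana ∩ Jamal ∩ Brynn ∩ Zara ∩ Yolanda: (none).
Windows ≥ 90 min: (none).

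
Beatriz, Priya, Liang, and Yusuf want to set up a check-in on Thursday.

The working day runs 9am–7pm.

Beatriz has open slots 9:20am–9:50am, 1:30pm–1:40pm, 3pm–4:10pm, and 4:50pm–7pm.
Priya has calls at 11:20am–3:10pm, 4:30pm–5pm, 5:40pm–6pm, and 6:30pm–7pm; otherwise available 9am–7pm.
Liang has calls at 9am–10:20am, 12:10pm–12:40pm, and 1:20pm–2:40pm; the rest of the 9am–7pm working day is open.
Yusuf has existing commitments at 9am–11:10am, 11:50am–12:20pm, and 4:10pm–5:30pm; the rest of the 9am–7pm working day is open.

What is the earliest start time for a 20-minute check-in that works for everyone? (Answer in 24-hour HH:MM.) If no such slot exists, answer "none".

Priya free within 09:00–19:00: 09:00–11:20, 15:10–16:30, 17:00–17:40, 18:00–18:30.
Liang free within 09:00–19:00: 10:20–12:10, 12:40–13:20, 14:40–19:00.
Yusuf free within 09:00–19:00: 11:10–11:50, 12:20–16:10, 17:30–19:00.
Beatriz ∩ Priya: 09:20–09:50, 15:10–16:10, 17:00–17:40, 18:00–18:30.
Beatriz ∩ Priya ∩ Liang: 15:10–16:10, 17:00–17:40, 18:00–18:30.
Beatriz ∩ Priya ∩ Liang ∩ Yusuf: 15:10–16:10, 17:30–17:40, 18:00–18:30.
Windows ≥ 20 min: 15:10–16:10, 18:00–18:30.
Earliest such window starts at 15:10.

15:10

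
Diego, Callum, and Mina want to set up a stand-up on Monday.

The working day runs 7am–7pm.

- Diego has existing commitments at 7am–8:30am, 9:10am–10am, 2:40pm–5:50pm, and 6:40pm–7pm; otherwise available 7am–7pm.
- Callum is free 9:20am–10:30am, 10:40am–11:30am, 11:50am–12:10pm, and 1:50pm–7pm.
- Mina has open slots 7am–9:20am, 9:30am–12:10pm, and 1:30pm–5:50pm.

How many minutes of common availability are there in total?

150 minutes

Diego free within 07:00–19:00: 08:30–09:10, 10:00–14:40, 17:50–18:40.
Diego ∩ Callum: 10:00–10:30, 10:40–11:30, 11:50–12:10, 13:50–14:40, 17:50–18:40.
Diego ∩ Callum ∩ Mina: 10:00–10:30, 10:40–11:30, 11:50–12:10, 13:50–14:40.
Total common minutes: 30 + 50 + 20 + 50 = 150.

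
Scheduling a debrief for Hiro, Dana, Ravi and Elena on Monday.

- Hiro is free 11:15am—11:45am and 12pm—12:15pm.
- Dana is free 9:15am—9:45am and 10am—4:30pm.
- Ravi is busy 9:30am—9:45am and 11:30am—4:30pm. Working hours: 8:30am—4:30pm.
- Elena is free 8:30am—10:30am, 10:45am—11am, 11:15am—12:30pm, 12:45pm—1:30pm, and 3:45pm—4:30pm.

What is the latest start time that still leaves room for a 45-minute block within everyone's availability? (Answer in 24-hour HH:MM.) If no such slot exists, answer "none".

none

Ravi free within 08:30–16:30: 08:30–09:30, 09:45–11:30.
Hiro ∩ Dana: 11:15–11:45, 12:00–12:15.
Hiro ∩ Dana ∩ Ravi: 11:15–11:30.
Hiro ∩ Dana ∩ Ravi ∩ Elena: 11:15–11:30.
Windows ≥ 45 min: (none).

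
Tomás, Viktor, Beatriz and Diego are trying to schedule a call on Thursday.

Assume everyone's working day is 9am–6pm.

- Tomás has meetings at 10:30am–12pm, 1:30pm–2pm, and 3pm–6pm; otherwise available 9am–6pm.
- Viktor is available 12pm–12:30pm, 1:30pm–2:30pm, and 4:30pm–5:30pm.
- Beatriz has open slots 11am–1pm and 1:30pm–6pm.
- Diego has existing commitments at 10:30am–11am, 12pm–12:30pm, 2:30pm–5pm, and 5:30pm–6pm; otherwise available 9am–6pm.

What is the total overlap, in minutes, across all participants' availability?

30 minutes

Tomás free within 09:00–18:00: 09:00–10:30, 12:00–13:30, 14:00–15:00.
Diego free within 09:00–18:00: 09:00–10:30, 11:00–12:00, 12:30–14:30, 17:00–17:30.
Tomás ∩ Viktor: 12:00–12:30, 14:00–14:30.
Tomás ∩ Viktor ∩ Beatriz: 12:00–12:30, 14:00–14:30.
Tomás ∩ Viktor ∩ Beatriz ∩ Diego: 14:00–14:30.
Total common minutes: 30.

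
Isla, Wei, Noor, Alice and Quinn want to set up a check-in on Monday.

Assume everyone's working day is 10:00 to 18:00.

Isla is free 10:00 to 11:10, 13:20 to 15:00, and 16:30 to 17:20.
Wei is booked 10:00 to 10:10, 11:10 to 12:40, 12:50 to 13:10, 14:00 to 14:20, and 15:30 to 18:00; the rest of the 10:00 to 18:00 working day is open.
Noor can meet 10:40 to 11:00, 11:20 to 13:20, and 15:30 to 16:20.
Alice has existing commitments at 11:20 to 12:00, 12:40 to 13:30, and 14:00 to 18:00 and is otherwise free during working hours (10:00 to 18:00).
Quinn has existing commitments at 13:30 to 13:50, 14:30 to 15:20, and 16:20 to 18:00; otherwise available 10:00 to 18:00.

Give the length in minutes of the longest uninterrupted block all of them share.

Wei free within 10:00–18:00: 10:10–11:10, 12:40–12:50, 13:10–14:00, 14:20–15:30.
Alice free within 10:00–18:00: 10:00–11:20, 12:00–12:40, 13:30–14:00.
Quinn free within 10:00–18:00: 10:00–13:30, 13:50–14:30, 15:20–16:20.
Isla ∩ Wei: 10:10–11:10, 13:20–14:00, 14:20–15:00.
Isla ∩ Wei ∩ Noor: 10:40–11:00.
Isla ∩ Wei ∩ Noor ∩ Alice: 10:40–11:00.
Isla ∩ Wei ∩ Noor ∩ Alice ∩ Quinn: 10:40–11:00.
Single common window of 20 minutes.

20 minutes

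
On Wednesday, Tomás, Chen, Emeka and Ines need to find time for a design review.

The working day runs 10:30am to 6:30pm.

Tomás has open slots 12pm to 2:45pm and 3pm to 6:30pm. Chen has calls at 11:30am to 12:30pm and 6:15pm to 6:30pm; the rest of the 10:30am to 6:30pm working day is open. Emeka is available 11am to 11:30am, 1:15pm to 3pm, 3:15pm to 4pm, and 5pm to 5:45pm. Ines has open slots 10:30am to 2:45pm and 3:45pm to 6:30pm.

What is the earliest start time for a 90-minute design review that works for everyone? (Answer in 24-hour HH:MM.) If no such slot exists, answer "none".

13:15

Chen free within 10:30–18:30: 10:30–11:30, 12:30–18:15.
Tomás ∩ Chen: 12:30–14:45, 15:00–18:15.
Tomás ∩ Chen ∩ Emeka: 13:15–14:45, 15:15–16:00, 17:00–17:45.
Tomás ∩ Chen ∩ Emeka ∩ Ines: 13:15–14:45, 15:45–16:00, 17:00–17:45.
Windows ≥ 90 min: 13:15–14:45.
Earliest such window starts at 13:15.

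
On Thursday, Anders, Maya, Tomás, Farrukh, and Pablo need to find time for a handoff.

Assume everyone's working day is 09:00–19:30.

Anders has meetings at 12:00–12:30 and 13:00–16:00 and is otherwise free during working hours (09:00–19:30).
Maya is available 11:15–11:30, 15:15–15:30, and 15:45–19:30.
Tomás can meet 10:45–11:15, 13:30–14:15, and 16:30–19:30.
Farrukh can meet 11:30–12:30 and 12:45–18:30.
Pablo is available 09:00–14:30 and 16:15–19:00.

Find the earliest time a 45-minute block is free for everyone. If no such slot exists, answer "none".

16:30

Anders free within 09:00–19:30: 09:00–12:00, 12:30–13:00, 16:00–19:30.
Anders ∩ Maya: 11:15–11:30, 16:00–19:30.
Anders ∩ Maya ∩ Tomás: 16:30–19:30.
Anders ∩ Maya ∩ Tomás ∩ Farrukh: 16:30–18:30.
Anders ∩ Maya ∩ Tomás ∩ Farrukh ∩ Pablo: 16:30–18:30.
Windows ≥ 45 min: 16:30–18:30.
Earliest such window starts at 16:30.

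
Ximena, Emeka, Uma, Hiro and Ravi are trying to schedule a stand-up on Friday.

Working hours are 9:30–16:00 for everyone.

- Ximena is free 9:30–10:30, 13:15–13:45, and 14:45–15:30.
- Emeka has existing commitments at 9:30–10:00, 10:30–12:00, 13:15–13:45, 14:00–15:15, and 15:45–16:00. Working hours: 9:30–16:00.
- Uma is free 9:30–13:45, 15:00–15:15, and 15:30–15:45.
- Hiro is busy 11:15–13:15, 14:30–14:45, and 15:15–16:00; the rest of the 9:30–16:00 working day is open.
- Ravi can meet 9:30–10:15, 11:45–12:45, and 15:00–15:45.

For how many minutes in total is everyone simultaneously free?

Emeka free within 09:30–16:00: 10:00–10:30, 12:00–13:15, 13:45–14:00, 15:15–15:45.
Hiro free within 09:30–16:00: 09:30–11:15, 13:15–14:30, 14:45–15:15.
Ximena ∩ Emeka: 10:00–10:30, 15:15–15:30.
Ximena ∩ Emeka ∩ Uma: 10:00–10:30.
Ximena ∩ Emeka ∩ Uma ∩ Hiro: 10:00–10:30.
Ximena ∩ Emeka ∩ Uma ∩ Hiro ∩ Ravi: 10:00–10:15.
Total common minutes: 15.

15 minutes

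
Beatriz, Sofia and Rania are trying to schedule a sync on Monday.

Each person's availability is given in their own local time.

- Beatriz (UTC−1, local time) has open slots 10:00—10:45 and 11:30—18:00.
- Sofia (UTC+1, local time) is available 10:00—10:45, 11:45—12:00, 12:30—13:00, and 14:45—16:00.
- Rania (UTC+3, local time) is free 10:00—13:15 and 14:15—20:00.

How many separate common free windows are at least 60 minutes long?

Beatriz → UTC: 11:00–11:45, 12:30–19:00.
Sofia → UTC: 09:00–09:45, 10:45–11:00, 11:30–12:00, 13:45–15:00.
Rania → UTC: 07:00–10:15, 11:15–17:00.
Beatriz ∩ Sofia: 11:30–11:45, 13:45–15:00.
Beatriz ∩ Sofia ∩ Rania: 11:30–11:45, 13:45–15:00.
Windows ≥ 60 min: 13:45–15:00.
That's 1 window.

1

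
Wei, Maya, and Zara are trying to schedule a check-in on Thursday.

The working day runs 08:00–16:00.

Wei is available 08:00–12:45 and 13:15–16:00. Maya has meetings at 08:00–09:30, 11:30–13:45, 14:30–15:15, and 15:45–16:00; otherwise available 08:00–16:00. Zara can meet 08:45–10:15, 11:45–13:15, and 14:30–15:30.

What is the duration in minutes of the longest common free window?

Maya free within 08:00–16:00: 09:30–11:30, 13:45–14:30, 15:15–15:45.
Wei ∩ Maya: 09:30–11:30, 13:45–14:30, 15:15–15:45.
Wei ∩ Maya ∩ Zara: 09:30–10:15, 15:15–15:30.
Common window lengths: 45, 15 min; longest is 45.

45 minutes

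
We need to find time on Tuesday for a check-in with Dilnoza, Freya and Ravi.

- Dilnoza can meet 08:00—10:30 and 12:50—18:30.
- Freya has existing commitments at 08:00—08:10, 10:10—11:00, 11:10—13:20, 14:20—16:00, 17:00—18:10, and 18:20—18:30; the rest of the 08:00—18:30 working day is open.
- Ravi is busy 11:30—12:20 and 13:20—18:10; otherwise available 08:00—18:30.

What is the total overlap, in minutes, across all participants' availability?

130 minutes

Freya free within 08:00–18:30: 08:10–10:10, 11:00–11:10, 13:20–14:20, 16:00–17:00, 18:10–18:20.
Ravi free within 08:00–18:30: 08:00–11:30, 12:20–13:20, 18:10–18:30.
Dilnoza ∩ Freya: 08:10–10:10, 13:20–14:20, 16:00–17:00, 18:10–18:20.
Dilnoza ∩ Freya ∩ Ravi: 08:10–10:10, 18:10–18:20.
Total common minutes: 120 + 10 = 130.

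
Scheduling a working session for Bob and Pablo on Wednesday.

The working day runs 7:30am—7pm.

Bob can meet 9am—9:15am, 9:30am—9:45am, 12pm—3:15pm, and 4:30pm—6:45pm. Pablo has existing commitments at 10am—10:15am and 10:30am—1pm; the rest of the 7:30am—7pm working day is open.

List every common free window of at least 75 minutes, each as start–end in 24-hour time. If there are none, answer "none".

13:00–15:15, 16:30–18:45

Pablo free within 07:30–19:00: 07:30–10:00, 10:15–10:30, 13:00–19:00.
Bob ∩ Pablo: 09:00–09:15, 09:30–09:45, 13:00–15:15, 16:30–18:45.
Windows ≥ 75 min: 13:00–15:15, 16:30–18:45.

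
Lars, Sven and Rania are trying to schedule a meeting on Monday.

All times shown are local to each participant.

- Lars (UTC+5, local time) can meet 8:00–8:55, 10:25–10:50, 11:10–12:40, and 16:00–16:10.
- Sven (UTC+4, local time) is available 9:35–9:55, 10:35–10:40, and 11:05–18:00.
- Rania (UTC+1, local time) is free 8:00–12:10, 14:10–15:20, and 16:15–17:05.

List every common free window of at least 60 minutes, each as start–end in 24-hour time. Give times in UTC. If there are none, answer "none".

none

Lars → UTC: 03:00–03:55, 05:25–05:50, 06:10–07:40, 11:00–11:10.
Sven → UTC: 05:35–05:55, 06:35–06:40, 07:05–14:00.
Rania → UTC: 07:00–11:10, 13:10–14:20, 15:15–16:05.
Lars ∩ Sven: 05:35–05:50, 06:35–06:40, 07:05–07:40, 11:00–11:10.
Lars ∩ Sven ∩ Rania: 07:05–07:40, 11:00–11:10.
Windows ≥ 60 min: (none).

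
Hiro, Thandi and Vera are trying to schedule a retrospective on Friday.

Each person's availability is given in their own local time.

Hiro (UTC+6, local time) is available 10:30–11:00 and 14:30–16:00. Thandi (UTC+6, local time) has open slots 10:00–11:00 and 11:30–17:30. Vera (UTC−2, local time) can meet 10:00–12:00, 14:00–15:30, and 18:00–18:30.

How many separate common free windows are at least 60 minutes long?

0

Hiro → UTC: 04:30–05:00, 08:30–10:00.
Thandi → UTC: 04:00–05:00, 05:30–11:30.
Vera → UTC: 12:00–14:00, 16:00–17:30, 20:00–20:30.
Hiro ∩ Thandi: 04:30–05:00, 08:30–10:00.
Hiro ∩ Thandi ∩ Vera: (none).
Windows ≥ 60 min: (none).
That's 0 windows.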